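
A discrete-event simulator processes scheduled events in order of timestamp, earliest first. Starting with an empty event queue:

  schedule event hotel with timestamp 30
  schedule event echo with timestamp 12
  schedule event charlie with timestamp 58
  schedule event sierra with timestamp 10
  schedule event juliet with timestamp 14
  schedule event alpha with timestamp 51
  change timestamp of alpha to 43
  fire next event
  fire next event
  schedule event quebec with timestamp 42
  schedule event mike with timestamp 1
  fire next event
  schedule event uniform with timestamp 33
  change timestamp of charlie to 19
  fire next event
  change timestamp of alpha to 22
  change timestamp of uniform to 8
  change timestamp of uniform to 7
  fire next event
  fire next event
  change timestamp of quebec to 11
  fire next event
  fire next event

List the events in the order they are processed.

add hotel (timestamp 30) → {hotel:30}
add echo (timestamp 12) → {echo:12, hotel:30}
add charlie (timestamp 58) → {echo:12, hotel:30, charlie:58}
add sierra (timestamp 10) → {sierra:10, echo:12, hotel:30, charlie:58}
add juliet (timestamp 14) → {sierra:10, echo:12, juliet:14, hotel:30, charlie:58}
add alpha (timestamp 51) → {sierra:10, echo:12, juliet:14, hotel:30, alpha:51, charlie:58}
update alpha to timestamp 43 → {sierra:10, echo:12, juliet:14, hotel:30, alpha:43, charlie:58}
fire next event → sierra; now {echo:12, juliet:14, hotel:30, alpha:43, charlie:58}
fire next event → echo; now {juliet:14, hotel:30, alpha:43, charlie:58}
add quebec (timestamp 42) → {juliet:14, hotel:30, quebec:42, alpha:43, charlie:58}
add mike (timestamp 1) → {mike:1, juliet:14, hotel:30, quebec:42, alpha:43, charlie:58}
fire next event → mike; now {juliet:14, hotel:30, quebec:42, alpha:43, charlie:58}
add uniform (timestamp 33) → {juliet:14, hotel:30, uniform:33, quebec:42, alpha:43, charlie:58}
update charlie to timestamp 19 → {juliet:14, charlie:19, hotel:30, uniform:33, quebec:42, alpha:43}
fire next event → juliet; now {charlie:19, hotel:30, uniform:33, quebec:42, alpha:43}
update alpha to timestamp 22 → {charlie:19, alpha:22, hotel:30, uniform:33, quebec:42}
update uniform to timestamp 8 → {uniform:8, charlie:19, alpha:22, hotel:30, quebec:42}
update uniform to timestamp 7 → {uniform:7, charlie:19, alpha:22, hotel:30, quebec:42}
fire next event → uniform; now {charlie:19, alpha:22, hotel:30, quebec:42}
fire next event → charlie; now {alpha:22, hotel:30, quebec:42}
update quebec to timestamp 11 → {quebec:11, alpha:22, hotel:30}
fire next event → quebec; now {alpha:22, hotel:30}
fire next event → alpha; now {hotel:30}

[sierra, echo, mike, juliet, uniform, charlie, quebec, alpha]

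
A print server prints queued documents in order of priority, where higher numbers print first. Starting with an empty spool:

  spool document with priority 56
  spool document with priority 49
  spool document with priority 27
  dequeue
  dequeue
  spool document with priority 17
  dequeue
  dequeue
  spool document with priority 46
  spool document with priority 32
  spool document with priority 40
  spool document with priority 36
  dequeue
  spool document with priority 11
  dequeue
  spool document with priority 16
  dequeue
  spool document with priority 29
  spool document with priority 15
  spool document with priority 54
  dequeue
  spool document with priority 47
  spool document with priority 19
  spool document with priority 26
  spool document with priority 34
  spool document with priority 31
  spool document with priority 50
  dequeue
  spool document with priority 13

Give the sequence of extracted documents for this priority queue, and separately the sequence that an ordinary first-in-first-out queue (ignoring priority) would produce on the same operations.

priority queue: 56, 49, 27, 17, 46, 40, 36, 54, 50; FIFO queue: [56, 49, 27, 17, 46, 32, 40, 36, 11]

insert 56 → {56}
insert 49 → {56, 49}
insert 27 → {56, 49, 27}
dequeue → 56; now {49, 27}
dequeue → 49; now {27}
insert 17 → {27, 17}
dequeue → 27; now {17}
dequeue → 17; now {}
insert 46 → {46}
insert 32 → {46, 32}
insert 40 → {46, 40, 32}
insert 36 → {46, 40, 36, 32}
dequeue → 46; now {40, 36, 32}
insert 11 → {40, 36, 32, 11}
dequeue → 40; now {36, 32, 11}
insert 16 → {36, 32, 16, 11}
dequeue → 36; now {32, 16, 11}
insert 29 → {32, 29, 16, 11}
insert 15 → {32, 29, 16, 15, 11}
insert 54 → {54, 32, 29, 16, 15, 11}
dequeue → 54; now {32, 29, 16, 15, 11}
insert 47 → {47, 32, 29, 16, 15, 11}
insert 19 → {47, 32, 29, 19, 16, 15, 11}
insert 26 → {47, 32, 29, 26, 19, 16, 15, 11}
insert 34 → {47, 34, 32, 29, 26, 19, 16, 15, 11}
insert 31 → {47, 34, 32, 31, 29, 26, 19, 16, 15, 11}
insert 50 → {50, 47, 34, 32, 31, 29, 26, 19, 16, 15, 11}
dequeue → 50; now {47, 34, 32, 31, 29, 26, 19, 16, 15, 11}
insert 13 → {47, 34, 32, 31, 29, 26, 19, 16, 15, 13, 11}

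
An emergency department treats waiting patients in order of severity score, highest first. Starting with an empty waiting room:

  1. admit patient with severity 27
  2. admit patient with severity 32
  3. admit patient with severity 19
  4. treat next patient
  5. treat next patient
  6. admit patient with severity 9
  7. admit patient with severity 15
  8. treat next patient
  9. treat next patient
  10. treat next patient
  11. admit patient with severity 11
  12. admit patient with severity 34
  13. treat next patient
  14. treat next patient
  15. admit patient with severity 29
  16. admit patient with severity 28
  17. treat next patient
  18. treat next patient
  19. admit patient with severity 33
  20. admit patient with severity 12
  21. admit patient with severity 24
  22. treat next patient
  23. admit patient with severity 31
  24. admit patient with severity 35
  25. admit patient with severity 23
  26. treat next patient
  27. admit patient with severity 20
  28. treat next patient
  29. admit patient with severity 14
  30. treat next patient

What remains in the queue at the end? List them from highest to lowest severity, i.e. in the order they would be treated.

insert 27 → {27}
insert 32 → {32, 27}
insert 19 → {32, 27, 19}
treat next patient → 32; now {27, 19}
treat next patient → 27; now {19}
insert 9 → {19, 9}
insert 15 → {19, 15, 9}
treat next patient → 19; now {15, 9}
treat next patient → 15; now {9}
treat next patient → 9; now {}
insert 11 → {11}
insert 34 → {34, 11}
treat next patient → 34; now {11}
treat next patient → 11; now {}
insert 29 → {29}
insert 28 → {29, 28}
treat next patient → 29; now {28}
treat next patient → 28; now {}
insert 33 → {33}
insert 12 → {33, 12}
insert 24 → {33, 24, 12}
treat next patient → 33; now {24, 12}
insert 31 → {31, 24, 12}
insert 35 → {35, 31, 24, 12}
insert 23 → {35, 31, 24, 23, 12}
treat next patient → 35; now {31, 24, 23, 12}
insert 20 → {31, 24, 23, 20, 12}
treat next patient → 31; now {24, 23, 20, 12}
insert 14 → {24, 23, 20, 14, 12}
treat next patient → 24; now {23, 20, 14, 12}

23 → 20 → 14 → 12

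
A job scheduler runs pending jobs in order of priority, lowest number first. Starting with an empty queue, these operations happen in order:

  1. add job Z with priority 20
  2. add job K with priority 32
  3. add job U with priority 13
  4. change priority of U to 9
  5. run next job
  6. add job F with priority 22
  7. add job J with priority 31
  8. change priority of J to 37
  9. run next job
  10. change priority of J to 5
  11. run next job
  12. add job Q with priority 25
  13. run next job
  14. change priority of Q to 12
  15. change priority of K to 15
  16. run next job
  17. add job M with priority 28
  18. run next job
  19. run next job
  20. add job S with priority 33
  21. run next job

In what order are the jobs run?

add Z (priority 20) → {Z:20}
add K (priority 32) → {Z:20, K:32}
add U (priority 13) → {U:13, Z:20, K:32}
update U to priority 9 → {U:9, Z:20, K:32}
run next job → U; now {Z:20, K:32}
add F (priority 22) → {Z:20, F:22, K:32}
add J (priority 31) → {Z:20, F:22, J:31, K:32}
update J to priority 37 → {Z:20, F:22, K:32, J:37}
run next job → Z; now {F:22, K:32, J:37}
update J to priority 5 → {J:5, F:22, K:32}
run next job → J; now {F:22, K:32}
add Q (priority 25) → {F:22, Q:25, K:32}
run next job → F; now {Q:25, K:32}
update Q to priority 12 → {Q:12, K:32}
update K to priority 15 → {Q:12, K:15}
run next job → Q; now {K:15}
add M (priority 28) → {K:15, M:28}
run next job → K; now {M:28}
run next job → M; now {}
add S (priority 33) → {S:33}
run next job → S; now {}

U → Z → J → F → Q → K → M → S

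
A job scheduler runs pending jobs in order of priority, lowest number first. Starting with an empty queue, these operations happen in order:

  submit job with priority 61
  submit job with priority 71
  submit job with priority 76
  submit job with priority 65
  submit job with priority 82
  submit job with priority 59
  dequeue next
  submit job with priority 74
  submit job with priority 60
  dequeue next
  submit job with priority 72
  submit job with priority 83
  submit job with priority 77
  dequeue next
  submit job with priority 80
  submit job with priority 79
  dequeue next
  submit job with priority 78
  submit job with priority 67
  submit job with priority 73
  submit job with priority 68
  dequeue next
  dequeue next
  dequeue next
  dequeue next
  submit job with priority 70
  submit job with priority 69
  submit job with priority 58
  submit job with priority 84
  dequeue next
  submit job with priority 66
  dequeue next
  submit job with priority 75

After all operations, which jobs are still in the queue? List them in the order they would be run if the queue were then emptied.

insert 61 → {61}
insert 71 → {61, 71}
insert 76 → {61, 71, 76}
insert 65 → {61, 65, 71, 76}
insert 82 → {61, 65, 71, 76, 82}
insert 59 → {59, 61, 65, 71, 76, 82}
dequeue next → 59; now {61, 65, 71, 76, 82}
insert 74 → {61, 65, 71, 74, 76, 82}
insert 60 → {60, 61, 65, 71, 74, 76, 82}
dequeue next → 60; now {61, 65, 71, 74, 76, 82}
insert 72 → {61, 65, 71, 72, 74, 76, 82}
insert 83 → {61, 65, 71, 72, 74, 76, 82, 83}
insert 77 → {61, 65, 71, 72, 74, 76, 77, 82, 83}
dequeue next → 61; now {65, 71, 72, 74, 76, 77, 82, 83}
insert 80 → {65, 71, 72, 74, 76, 77, 80, 82, 83}
insert 79 → {65, 71, 72, 74, 76, 77, 79, 80, 82, 83}
dequeue next → 65; now {71, 72, 74, 76, 77, 79, 80, 82, 83}
insert 78 → {71, 72, 74, 76, 77, 78, 79, 80, 82, 83}
insert 67 → {67, 71, 72, 74, 76, 77, 78, 79, 80, 82, 83}
insert 73 → {67, 71, 72, 73, 74, 76, 77, 78, 79, 80, 82, 83}
insert 68 → {67, 68, 71, 72, 73, 74, 76, 77, 78, 79, 80, 82, 83}
dequeue next → 67; now {68, 71, 72, 73, 74, 76, 77, 78, 79, 80, 82, 83}
dequeue next → 68; now {71, 72, 73, 74, 76, 77, 78, 79, 80, 82, 83}
dequeue next → 71; now {72, 73, 74, 76, 77, 78, 79, 80, 82, 83}
dequeue next → 72; now {73, 74, 76, 77, 78, 79, 80, 82, 83}
insert 70 → {70, 73, 74, 76, 77, 78, 79, 80, 82, 83}
insert 69 → {69, 70, 73, 74, 76, 77, 78, 79, 80, 82, 83}
insert 58 → {58, 69, 70, 73, 74, 76, 77, 78, 79, 80, 82, 83}
insert 84 → {58, 69, 70, 73, 74, 76, 77, 78, 79, 80, 82, 83, 84}
dequeue next → 58; now {69, 70, 73, 74, 76, 77, 78, 79, 80, 82, 83, 84}
insert 66 → {66, 69, 70, 73, 74, 76, 77, 78, 79, 80, 82, 83, 84}
dequeue next → 66; now {69, 70, 73, 74, 76, 77, 78, 79, 80, 82, 83, 84}
insert 75 → {69, 70, 73, 74, 75, 76, 77, 78, 79, 80, 82, 83, 84}

69 → 70 → 73 → 74 → 75 → 76 → 77 → 78 → 79 → 80 → 82 → 83 → 84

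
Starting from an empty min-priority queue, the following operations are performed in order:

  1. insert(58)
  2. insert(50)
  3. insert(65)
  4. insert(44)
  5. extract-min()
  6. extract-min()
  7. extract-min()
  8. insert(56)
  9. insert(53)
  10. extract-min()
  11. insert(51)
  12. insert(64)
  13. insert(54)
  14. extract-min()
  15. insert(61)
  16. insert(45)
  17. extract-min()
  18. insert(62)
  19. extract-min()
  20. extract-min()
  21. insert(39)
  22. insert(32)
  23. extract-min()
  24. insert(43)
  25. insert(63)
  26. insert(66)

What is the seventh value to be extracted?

insert 58 → {58}
insert 50 → {50, 58}
insert 65 → {50, 58, 65}
insert 44 → {44, 50, 58, 65}
extract-min → 44; now {50, 58, 65}
extract-min → 50; now {58, 65}
extract-min → 58; now {65}
insert 56 → {56, 65}
insert 53 → {53, 56, 65}
extract-min → 53; now {56, 65}
insert 51 → {51, 56, 65}
insert 64 → {51, 56, 64, 65}
insert 54 → {51, 54, 56, 64, 65}
extract-min → 51; now {54, 56, 64, 65}
insert 61 → {54, 56, 61, 64, 65}
insert 45 → {45, 54, 56, 61, 64, 65}
extract-min → 45; now {54, 56, 61, 64, 65}
insert 62 → {54, 56, 61, 62, 64, 65}
extract-min → 54; now {56, 61, 62, 64, 65}
extract-min → 56; now {61, 62, 64, 65}
insert 39 → {39, 61, 62, 64, 65}
insert 32 → {32, 39, 61, 62, 64, 65}
extract-min → 32; now {39, 61, 62, 64, 65}
insert 43 → {39, 43, 61, 62, 64, 65}
insert 63 → {39, 43, 61, 62, 63, 64, 65}
insert 66 → {39, 43, 61, 62, 63, 64, 65, 66}

54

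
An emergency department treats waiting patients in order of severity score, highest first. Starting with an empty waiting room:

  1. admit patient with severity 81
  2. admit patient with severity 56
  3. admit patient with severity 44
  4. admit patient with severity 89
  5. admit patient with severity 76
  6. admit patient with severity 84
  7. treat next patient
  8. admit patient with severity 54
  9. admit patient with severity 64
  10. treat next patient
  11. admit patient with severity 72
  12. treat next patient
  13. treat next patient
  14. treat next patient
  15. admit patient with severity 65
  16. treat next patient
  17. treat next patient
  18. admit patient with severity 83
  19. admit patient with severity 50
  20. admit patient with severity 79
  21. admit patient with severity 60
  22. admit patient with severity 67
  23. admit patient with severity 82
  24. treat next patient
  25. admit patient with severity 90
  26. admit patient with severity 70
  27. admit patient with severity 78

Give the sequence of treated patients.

89 → 84 → 81 → 76 → 72 → 65 → 64 → 83

insert 81 → {81}
insert 56 → {81, 56}
insert 44 → {81, 56, 44}
insert 89 → {89, 81, 56, 44}
insert 76 → {89, 81, 76, 56, 44}
insert 84 → {89, 84, 81, 76, 56, 44}
treat next patient → 89; now {84, 81, 76, 56, 44}
insert 54 → {84, 81, 76, 56, 54, 44}
insert 64 → {84, 81, 76, 64, 56, 54, 44}
treat next patient → 84; now {81, 76, 64, 56, 54, 44}
insert 72 → {81, 76, 72, 64, 56, 54, 44}
treat next patient → 81; now {76, 72, 64, 56, 54, 44}
treat next patient → 76; now {72, 64, 56, 54, 44}
treat next patient → 72; now {64, 56, 54, 44}
insert 65 → {65, 64, 56, 54, 44}
treat next patient → 65; now {64, 56, 54, 44}
treat next patient → 64; now {56, 54, 44}
insert 83 → {83, 56, 54, 44}
insert 50 → {83, 56, 54, 50, 44}
insert 79 → {83, 79, 56, 54, 50, 44}
insert 60 → {83, 79, 60, 56, 54, 50, 44}
insert 67 → {83, 79, 67, 60, 56, 54, 50, 44}
insert 82 → {83, 82, 79, 67, 60, 56, 54, 50, 44}
treat next patient → 83; now {82, 79, 67, 60, 56, 54, 50, 44}
insert 90 → {90, 82, 79, 67, 60, 56, 54, 50, 44}
insert 70 → {90, 82, 79, 70, 67, 60, 56, 54, 50, 44}
insert 78 → {90, 82, 79, 78, 70, 67, 60, 56, 54, 50, 44}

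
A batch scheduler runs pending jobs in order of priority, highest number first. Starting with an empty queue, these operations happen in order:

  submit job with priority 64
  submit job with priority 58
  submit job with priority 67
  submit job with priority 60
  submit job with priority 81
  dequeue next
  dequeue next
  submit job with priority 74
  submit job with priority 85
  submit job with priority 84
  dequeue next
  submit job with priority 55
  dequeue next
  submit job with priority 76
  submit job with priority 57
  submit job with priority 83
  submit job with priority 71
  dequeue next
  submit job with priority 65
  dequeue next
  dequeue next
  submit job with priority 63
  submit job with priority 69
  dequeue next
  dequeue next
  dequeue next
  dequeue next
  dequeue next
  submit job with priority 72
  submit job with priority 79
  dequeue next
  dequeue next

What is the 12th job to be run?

63

insert 64 → {64}
insert 58 → {64, 58}
insert 67 → {67, 64, 58}
insert 60 → {67, 64, 60, 58}
insert 81 → {81, 67, 64, 60, 58}
dequeue next → 81; now {67, 64, 60, 58}
dequeue next → 67; now {64, 60, 58}
insert 74 → {74, 64, 60, 58}
insert 85 → {85, 74, 64, 60, 58}
insert 84 → {85, 84, 74, 64, 60, 58}
dequeue next → 85; now {84, 74, 64, 60, 58}
insert 55 → {84, 74, 64, 60, 58, 55}
dequeue next → 84; now {74, 64, 60, 58, 55}
insert 76 → {76, 74, 64, 60, 58, 55}
insert 57 → {76, 74, 64, 60, 58, 57, 55}
insert 83 → {83, 76, 74, 64, 60, 58, 57, 55}
insert 71 → {83, 76, 74, 71, 64, 60, 58, 57, 55}
dequeue next → 83; now {76, 74, 71, 64, 60, 58, 57, 55}
insert 65 → {76, 74, 71, 65, 64, 60, 58, 57, 55}
dequeue next → 76; now {74, 71, 65, 64, 60, 58, 57, 55}
dequeue next → 74; now {71, 65, 64, 60, 58, 57, 55}
insert 63 → {71, 65, 64, 63, 60, 58, 57, 55}
insert 69 → {71, 69, 65, 64, 63, 60, 58, 57, 55}
dequeue next → 71; now {69, 65, 64, 63, 60, 58, 57, 55}
dequeue next → 69; now {65, 64, 63, 60, 58, 57, 55}
dequeue next → 65; now {64, 63, 60, 58, 57, 55}
dequeue next → 64; now {63, 60, 58, 57, 55}
dequeue next → 63; now {60, 58, 57, 55}
insert 72 → {72, 60, 58, 57, 55}
insert 79 → {79, 72, 60, 58, 57, 55}
dequeue next → 79; now {72, 60, 58, 57, 55}
dequeue next → 72; now {60, 58, 57, 55}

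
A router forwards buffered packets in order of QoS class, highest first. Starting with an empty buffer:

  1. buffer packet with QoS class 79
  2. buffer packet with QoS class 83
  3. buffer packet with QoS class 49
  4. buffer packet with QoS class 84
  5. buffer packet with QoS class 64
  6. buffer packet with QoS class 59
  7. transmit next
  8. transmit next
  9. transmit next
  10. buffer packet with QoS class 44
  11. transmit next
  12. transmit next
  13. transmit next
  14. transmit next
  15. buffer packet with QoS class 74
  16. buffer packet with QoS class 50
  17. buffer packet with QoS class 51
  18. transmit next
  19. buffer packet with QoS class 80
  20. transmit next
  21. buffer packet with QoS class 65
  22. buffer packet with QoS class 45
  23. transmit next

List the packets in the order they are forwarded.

insert 79 → {79}
insert 83 → {83, 79}
insert 49 → {83, 79, 49}
insert 84 → {84, 83, 79, 49}
insert 64 → {84, 83, 79, 64, 49}
insert 59 → {84, 83, 79, 64, 59, 49}
transmit next → 84; now {83, 79, 64, 59, 49}
transmit next → 83; now {79, 64, 59, 49}
transmit next → 79; now {64, 59, 49}
insert 44 → {64, 59, 49, 44}
transmit next → 64; now {59, 49, 44}
transmit next → 59; now {49, 44}
transmit next → 49; now {44}
transmit next → 44; now {}
insert 74 → {74}
insert 50 → {74, 50}
insert 51 → {74, 51, 50}
transmit next → 74; now {51, 50}
insert 80 → {80, 51, 50}
transmit next → 80; now {51, 50}
insert 65 → {65, 51, 50}
insert 45 → {65, 51, 50, 45}
transmit next → 65; now {51, 50, 45}

84 → 83 → 79 → 64 → 59 → 49 → 44 → 74 → 80 → 65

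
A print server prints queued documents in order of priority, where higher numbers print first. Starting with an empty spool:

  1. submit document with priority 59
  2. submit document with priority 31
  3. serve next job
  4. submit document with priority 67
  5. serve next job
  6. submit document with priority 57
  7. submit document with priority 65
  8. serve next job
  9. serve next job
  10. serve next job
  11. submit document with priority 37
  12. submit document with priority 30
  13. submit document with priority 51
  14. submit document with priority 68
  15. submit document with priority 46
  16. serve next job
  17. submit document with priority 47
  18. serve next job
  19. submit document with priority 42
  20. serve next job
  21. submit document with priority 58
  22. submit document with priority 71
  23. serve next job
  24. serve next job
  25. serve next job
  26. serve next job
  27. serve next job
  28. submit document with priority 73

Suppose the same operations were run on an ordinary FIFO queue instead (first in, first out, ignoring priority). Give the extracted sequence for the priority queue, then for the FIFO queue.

priority queue: [59, 67, 65, 57, 31, 68, 51, 47, 71, 58, 46, 42, 37]; FIFO queue: 59, 31, 67, 57, 65, 37, 30, 51, 68, 46, 47, 42, 58

insert 59 → {59}
insert 31 → {59, 31}
serve next job → 59; now {31}
insert 67 → {67, 31}
serve next job → 67; now {31}
insert 57 → {57, 31}
insert 65 → {65, 57, 31}
serve next job → 65; now {57, 31}
serve next job → 57; now {31}
serve next job → 31; now {}
insert 37 → {37}
insert 30 → {37, 30}
insert 51 → {51, 37, 30}
insert 68 → {68, 51, 37, 30}
insert 46 → {68, 51, 46, 37, 30}
serve next job → 68; now {51, 46, 37, 30}
insert 47 → {51, 47, 46, 37, 30}
serve next job → 51; now {47, 46, 37, 30}
insert 42 → {47, 46, 42, 37, 30}
serve next job → 47; now {46, 42, 37, 30}
insert 58 → {58, 46, 42, 37, 30}
insert 71 → {71, 58, 46, 42, 37, 30}
serve next job → 71; now {58, 46, 42, 37, 30}
serve next job → 58; now {46, 42, 37, 30}
serve next job → 46; now {42, 37, 30}
serve next job → 42; now {37, 30}
serve next job → 37; now {30}
insert 73 → {73, 30}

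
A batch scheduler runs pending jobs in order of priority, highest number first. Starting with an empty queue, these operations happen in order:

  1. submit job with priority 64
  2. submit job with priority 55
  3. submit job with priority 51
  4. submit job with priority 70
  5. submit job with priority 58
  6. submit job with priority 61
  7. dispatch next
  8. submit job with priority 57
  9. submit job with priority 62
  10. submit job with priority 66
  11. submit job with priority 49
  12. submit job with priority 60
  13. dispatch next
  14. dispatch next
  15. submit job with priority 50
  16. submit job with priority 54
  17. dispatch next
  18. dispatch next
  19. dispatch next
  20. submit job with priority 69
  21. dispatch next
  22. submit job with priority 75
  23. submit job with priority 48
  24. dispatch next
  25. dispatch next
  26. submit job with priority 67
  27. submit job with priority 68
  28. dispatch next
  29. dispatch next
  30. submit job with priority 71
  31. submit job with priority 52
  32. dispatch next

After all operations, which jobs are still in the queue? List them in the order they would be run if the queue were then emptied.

[57, 55, 54, 52, 51, 50, 49, 48]

insert 64 → {64}
insert 55 → {64, 55}
insert 51 → {64, 55, 51}
insert 70 → {70, 64, 55, 51}
insert 58 → {70, 64, 58, 55, 51}
insert 61 → {70, 64, 61, 58, 55, 51}
dispatch next → 70; now {64, 61, 58, 55, 51}
insert 57 → {64, 61, 58, 57, 55, 51}
insert 62 → {64, 62, 61, 58, 57, 55, 51}
insert 66 → {66, 64, 62, 61, 58, 57, 55, 51}
insert 49 → {66, 64, 62, 61, 58, 57, 55, 51, 49}
insert 60 → {66, 64, 62, 61, 60, 58, 57, 55, 51, 49}
dispatch next → 66; now {64, 62, 61, 60, 58, 57, 55, 51, 49}
dispatch next → 64; now {62, 61, 60, 58, 57, 55, 51, 49}
insert 50 → {62, 61, 60, 58, 57, 55, 51, 50, 49}
insert 54 → {62, 61, 60, 58, 57, 55, 54, 51, 50, 49}
dispatch next → 62; now {61, 60, 58, 57, 55, 54, 51, 50, 49}
dispatch next → 61; now {60, 58, 57, 55, 54, 51, 50, 49}
dispatch next → 60; now {58, 57, 55, 54, 51, 50, 49}
insert 69 → {69, 58, 57, 55, 54, 51, 50, 49}
dispatch next → 69; now {58, 57, 55, 54, 51, 50, 49}
insert 75 → {75, 58, 57, 55, 54, 51, 50, 49}
insert 48 → {75, 58, 57, 55, 54, 51, 50, 49, 48}
dispatch next → 75; now {58, 57, 55, 54, 51, 50, 49, 48}
dispatch next → 58; now {57, 55, 54, 51, 50, 49, 48}
insert 67 → {67, 57, 55, 54, 51, 50, 49, 48}
insert 68 → {68, 67, 57, 55, 54, 51, 50, 49, 48}
dispatch next → 68; now {67, 57, 55, 54, 51, 50, 49, 48}
dispatch next → 67; now {57, 55, 54, 51, 50, 49, 48}
insert 71 → {71, 57, 55, 54, 51, 50, 49, 48}
insert 52 → {71, 57, 55, 54, 52, 51, 50, 49, 48}
dispatch next → 71; now {57, 55, 54, 52, 51, 50, 49, 48}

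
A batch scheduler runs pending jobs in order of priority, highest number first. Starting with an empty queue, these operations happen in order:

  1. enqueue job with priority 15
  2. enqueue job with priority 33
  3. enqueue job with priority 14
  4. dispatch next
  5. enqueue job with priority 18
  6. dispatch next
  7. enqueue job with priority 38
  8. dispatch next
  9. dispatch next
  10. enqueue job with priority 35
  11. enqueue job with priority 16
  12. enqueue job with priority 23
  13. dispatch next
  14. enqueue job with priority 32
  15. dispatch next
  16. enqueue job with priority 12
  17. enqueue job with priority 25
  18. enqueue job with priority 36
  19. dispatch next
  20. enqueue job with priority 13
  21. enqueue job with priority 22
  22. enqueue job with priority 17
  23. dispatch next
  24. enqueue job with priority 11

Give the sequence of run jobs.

33, 18, 38, 15, 35, 32, 36, 25

insert 15 → {15}
insert 33 → {33, 15}
insert 14 → {33, 15, 14}
dispatch next → 33; now {15, 14}
insert 18 → {18, 15, 14}
dispatch next → 18; now {15, 14}
insert 38 → {38, 15, 14}
dispatch next → 38; now {15, 14}
dispatch next → 15; now {14}
insert 35 → {35, 14}
insert 16 → {35, 16, 14}
insert 23 → {35, 23, 16, 14}
dispatch next → 35; now {23, 16, 14}
insert 32 → {32, 23, 16, 14}
dispatch next → 32; now {23, 16, 14}
insert 12 → {23, 16, 14, 12}
insert 25 → {25, 23, 16, 14, 12}
insert 36 → {36, 25, 23, 16, 14, 12}
dispatch next → 36; now {25, 23, 16, 14, 12}
insert 13 → {25, 23, 16, 14, 13, 12}
insert 22 → {25, 23, 22, 16, 14, 13, 12}
insert 17 → {25, 23, 22, 17, 16, 14, 13, 12}
dispatch next → 25; now {23, 22, 17, 16, 14, 13, 12}
insert 11 → {23, 22, 17, 16, 14, 13, 12, 11}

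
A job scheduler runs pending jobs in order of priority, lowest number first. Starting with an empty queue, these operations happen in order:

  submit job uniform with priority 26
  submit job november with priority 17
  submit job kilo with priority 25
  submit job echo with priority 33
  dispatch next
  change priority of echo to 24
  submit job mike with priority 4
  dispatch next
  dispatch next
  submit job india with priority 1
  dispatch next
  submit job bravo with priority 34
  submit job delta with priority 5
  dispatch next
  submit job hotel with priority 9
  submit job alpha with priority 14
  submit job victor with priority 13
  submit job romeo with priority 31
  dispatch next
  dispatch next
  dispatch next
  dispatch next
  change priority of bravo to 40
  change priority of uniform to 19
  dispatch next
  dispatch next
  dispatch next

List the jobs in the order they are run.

add uniform (priority 26) → {uniform:26}
add november (priority 17) → {november:17, uniform:26}
add kilo (priority 25) → {november:17, kilo:25, uniform:26}
add echo (priority 33) → {november:17, kilo:25, uniform:26, echo:33}
dispatch next → november; now {kilo:25, uniform:26, echo:33}
update echo to priority 24 → {echo:24, kilo:25, uniform:26}
add mike (priority 4) → {mike:4, echo:24, kilo:25, uniform:26}
dispatch next → mike; now {echo:24, kilo:25, uniform:26}
dispatch next → echo; now {kilo:25, uniform:26}
add india (priority 1) → {india:1, kilo:25, uniform:26}
dispatch next → india; now {kilo:25, uniform:26}
add bravo (priority 34) → {kilo:25, uniform:26, bravo:34}
add delta (priority 5) → {delta:5, kilo:25, uniform:26, bravo:34}
dispatch next → delta; now {kilo:25, uniform:26, bravo:34}
add hotel (priority 9) → {hotel:9, kilo:25, uniform:26, bravo:34}
add alpha (priority 14) → {hotel:9, alpha:14, kilo:25, uniform:26, bravo:34}
add victor (priority 13) → {hotel:9, victor:13, alpha:14, kilo:25, uniform:26, bravo:34}
add romeo (priority 31) → {hotel:9, victor:13, alpha:14, kilo:25, uniform:26, romeo:31, bravo:34}
dispatch next → hotel; now {victor:13, alpha:14, kilo:25, uniform:26, romeo:31, bravo:34}
dispatch next → victor; now {alpha:14, kilo:25, uniform:26, romeo:31, bravo:34}
dispatch next → alpha; now {kilo:25, uniform:26, romeo:31, bravo:34}
dispatch next → kilo; now {uniform:26, romeo:31, bravo:34}
update bravo to priority 40 → {uniform:26, romeo:31, bravo:40}
update uniform to priority 19 → {uniform:19, romeo:31, bravo:40}
dispatch next → uniform; now {romeo:31, bravo:40}
dispatch next → romeo; now {bravo:40}
dispatch next → bravo; now {}

november → mike → echo → india → delta → hotel → victor → alpha → kilo → uniform → romeo → bravo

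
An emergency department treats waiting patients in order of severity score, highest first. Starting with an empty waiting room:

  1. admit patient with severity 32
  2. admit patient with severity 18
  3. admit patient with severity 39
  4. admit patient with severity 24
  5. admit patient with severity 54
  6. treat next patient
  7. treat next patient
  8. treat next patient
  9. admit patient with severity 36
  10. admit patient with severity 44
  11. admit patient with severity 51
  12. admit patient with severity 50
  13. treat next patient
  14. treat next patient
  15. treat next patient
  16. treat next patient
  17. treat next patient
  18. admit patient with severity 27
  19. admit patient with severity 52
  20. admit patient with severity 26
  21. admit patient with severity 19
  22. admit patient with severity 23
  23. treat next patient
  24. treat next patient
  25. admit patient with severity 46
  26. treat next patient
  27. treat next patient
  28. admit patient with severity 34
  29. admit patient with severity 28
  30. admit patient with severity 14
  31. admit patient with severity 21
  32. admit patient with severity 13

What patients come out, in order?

[54, 39, 32, 51, 50, 44, 36, 24, 52, 27, 46, 26]

insert 32 → {32}
insert 18 → {32, 18}
insert 39 → {39, 32, 18}
insert 24 → {39, 32, 24, 18}
insert 54 → {54, 39, 32, 24, 18}
treat next patient → 54; now {39, 32, 24, 18}
treat next patient → 39; now {32, 24, 18}
treat next patient → 32; now {24, 18}
insert 36 → {36, 24, 18}
insert 44 → {44, 36, 24, 18}
insert 51 → {51, 44, 36, 24, 18}
insert 50 → {51, 50, 44, 36, 24, 18}
treat next patient → 51; now {50, 44, 36, 24, 18}
treat next patient → 50; now {44, 36, 24, 18}
treat next patient → 44; now {36, 24, 18}
treat next patient → 36; now {24, 18}
treat next patient → 24; now {18}
insert 27 → {27, 18}
insert 52 → {52, 27, 18}
insert 26 → {52, 27, 26, 18}
insert 19 → {52, 27, 26, 19, 18}
insert 23 → {52, 27, 26, 23, 19, 18}
treat next patient → 52; now {27, 26, 23, 19, 18}
treat next patient → 27; now {26, 23, 19, 18}
insert 46 → {46, 26, 23, 19, 18}
treat next patient → 46; now {26, 23, 19, 18}
treat next patient → 26; now {23, 19, 18}
insert 34 → {34, 23, 19, 18}
insert 28 → {34, 28, 23, 19, 18}
insert 14 → {34, 28, 23, 19, 18, 14}
insert 21 → {34, 28, 23, 21, 19, 18, 14}
insert 13 → {34, 28, 23, 21, 19, 18, 14, 13}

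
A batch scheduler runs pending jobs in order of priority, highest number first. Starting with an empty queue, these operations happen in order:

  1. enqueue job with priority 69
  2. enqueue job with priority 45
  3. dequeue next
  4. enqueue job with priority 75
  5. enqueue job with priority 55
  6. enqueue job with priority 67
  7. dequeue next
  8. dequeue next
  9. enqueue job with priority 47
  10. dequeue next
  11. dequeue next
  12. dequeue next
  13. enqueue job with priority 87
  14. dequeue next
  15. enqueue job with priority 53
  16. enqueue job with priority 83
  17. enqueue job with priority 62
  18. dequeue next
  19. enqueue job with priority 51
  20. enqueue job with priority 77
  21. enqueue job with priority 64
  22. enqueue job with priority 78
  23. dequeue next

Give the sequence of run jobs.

insert 69 → {69}
insert 45 → {69, 45}
dequeue next → 69; now {45}
insert 75 → {75, 45}
insert 55 → {75, 55, 45}
insert 67 → {75, 67, 55, 45}
dequeue next → 75; now {67, 55, 45}
dequeue next → 67; now {55, 45}
insert 47 → {55, 47, 45}
dequeue next → 55; now {47, 45}
dequeue next → 47; now {45}
dequeue next → 45; now {}
insert 87 → {87}
dequeue next → 87; now {}
insert 53 → {53}
insert 83 → {83, 53}
insert 62 → {83, 62, 53}
dequeue next → 83; now {62, 53}
insert 51 → {62, 53, 51}
insert 77 → {77, 62, 53, 51}
insert 64 → {77, 64, 62, 53, 51}
insert 78 → {78, 77, 64, 62, 53, 51}
dequeue next → 78; now {77, 64, 62, 53, 51}

69 → 75 → 67 → 55 → 47 → 45 → 87 → 83 → 78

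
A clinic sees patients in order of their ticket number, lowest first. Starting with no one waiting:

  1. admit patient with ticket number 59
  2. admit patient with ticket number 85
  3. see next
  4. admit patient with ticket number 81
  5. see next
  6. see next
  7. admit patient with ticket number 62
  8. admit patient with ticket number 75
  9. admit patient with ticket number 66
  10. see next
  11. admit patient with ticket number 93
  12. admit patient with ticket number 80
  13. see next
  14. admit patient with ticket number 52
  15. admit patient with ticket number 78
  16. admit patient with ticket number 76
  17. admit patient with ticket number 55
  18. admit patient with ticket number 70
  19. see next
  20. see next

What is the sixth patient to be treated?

52

insert 59 → {59}
insert 85 → {59, 85}
see next → 59; now {85}
insert 81 → {81, 85}
see next → 81; now {85}
see next → 85; now {}
insert 62 → {62}
insert 75 → {62, 75}
insert 66 → {62, 66, 75}
see next → 62; now {66, 75}
insert 93 → {66, 75, 93}
insert 80 → {66, 75, 80, 93}
see next → 66; now {75, 80, 93}
insert 52 → {52, 75, 80, 93}
insert 78 → {52, 75, 78, 80, 93}
insert 76 → {52, 75, 76, 78, 80, 93}
insert 55 → {52, 55, 75, 76, 78, 80, 93}
insert 70 → {52, 55, 70, 75, 76, 78, 80, 93}
see next → 52; now {55, 70, 75, 76, 78, 80, 93}
see next → 55; now {70, 75, 76, 78, 80, 93}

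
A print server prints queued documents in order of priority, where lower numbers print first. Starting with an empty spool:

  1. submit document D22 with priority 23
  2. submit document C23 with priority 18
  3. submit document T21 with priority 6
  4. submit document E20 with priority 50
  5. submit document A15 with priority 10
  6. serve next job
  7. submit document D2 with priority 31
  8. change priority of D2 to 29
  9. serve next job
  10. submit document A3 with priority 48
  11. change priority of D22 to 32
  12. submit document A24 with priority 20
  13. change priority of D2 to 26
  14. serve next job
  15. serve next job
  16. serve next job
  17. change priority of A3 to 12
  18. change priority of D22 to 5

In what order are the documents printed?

add D22 (priority 23) → {D22:23}
add C23 (priority 18) → {C23:18, D22:23}
add T21 (priority 6) → {T21:6, C23:18, D22:23}
add E20 (priority 50) → {T21:6, C23:18, D22:23, E20:50}
add A15 (priority 10) → {T21:6, A15:10, C23:18, D22:23, E20:50}
serve next job → T21; now {A15:10, C23:18, D22:23, E20:50}
add D2 (priority 31) → {A15:10, C23:18, D22:23, D2:31, E20:50}
update D2 to priority 29 → {A15:10, C23:18, D22:23, D2:29, E20:50}
serve next job → A15; now {C23:18, D22:23, D2:29, E20:50}
add A3 (priority 48) → {C23:18, D22:23, D2:29, A3:48, E20:50}
update D22 to priority 32 → {C23:18, D2:29, D22:32, A3:48, E20:50}
add A24 (priority 20) → {C23:18, A24:20, D2:29, D22:32, A3:48, E20:50}
update D2 to priority 26 → {C23:18, A24:20, D2:26, D22:32, A3:48, E20:50}
serve next job → C23; now {A24:20, D2:26, D22:32, A3:48, E20:50}
serve next job → A24; now {D2:26, D22:32, A3:48, E20:50}
serve next job → D2; now {D22:32, A3:48, E20:50}
update A3 to priority 12 → {A3:12, D22:32, E20:50}
update D22 to priority 5 → {D22:5, A3:12, E20:50}

T21 → A15 → C23 → A24 → D2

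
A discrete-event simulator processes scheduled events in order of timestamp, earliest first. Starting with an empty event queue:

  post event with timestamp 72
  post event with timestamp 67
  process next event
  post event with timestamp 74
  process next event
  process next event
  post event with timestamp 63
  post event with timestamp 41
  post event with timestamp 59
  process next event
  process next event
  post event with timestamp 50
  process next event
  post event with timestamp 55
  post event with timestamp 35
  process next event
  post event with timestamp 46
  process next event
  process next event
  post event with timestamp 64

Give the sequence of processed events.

insert 72 → {72}
insert 67 → {67, 72}
process next event → 67; now {72}
insert 74 → {72, 74}
process next event → 72; now {74}
process next event → 74; now {}
insert 63 → {63}
insert 41 → {41, 63}
insert 59 → {41, 59, 63}
process next event → 41; now {59, 63}
process next event → 59; now {63}
insert 50 → {50, 63}
process next event → 50; now {63}
insert 55 → {55, 63}
insert 35 → {35, 55, 63}
process next event → 35; now {55, 63}
insert 46 → {46, 55, 63}
process next event → 46; now {55, 63}
process next event → 55; now {63}
insert 64 → {63, 64}

[67, 72, 74, 41, 59, 50, 35, 46, 55]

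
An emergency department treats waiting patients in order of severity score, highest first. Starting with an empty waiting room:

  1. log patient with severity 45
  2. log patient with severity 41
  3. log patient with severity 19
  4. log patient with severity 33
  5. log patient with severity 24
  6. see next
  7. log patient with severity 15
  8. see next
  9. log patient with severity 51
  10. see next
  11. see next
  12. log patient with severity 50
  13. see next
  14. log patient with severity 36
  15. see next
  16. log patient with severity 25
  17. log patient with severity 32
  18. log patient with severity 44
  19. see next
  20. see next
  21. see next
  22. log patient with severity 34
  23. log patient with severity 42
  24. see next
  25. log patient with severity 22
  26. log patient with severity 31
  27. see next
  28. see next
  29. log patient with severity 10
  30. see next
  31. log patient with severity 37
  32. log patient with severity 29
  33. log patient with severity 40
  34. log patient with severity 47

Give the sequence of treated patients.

45 → 41 → 51 → 33 → 50 → 36 → 44 → 32 → 25 → 42 → 34 → 31 → 24

insert 45 → {45}
insert 41 → {45, 41}
insert 19 → {45, 41, 19}
insert 33 → {45, 41, 33, 19}
insert 24 → {45, 41, 33, 24, 19}
see next → 45; now {41, 33, 24, 19}
insert 15 → {41, 33, 24, 19, 15}
see next → 41; now {33, 24, 19, 15}
insert 51 → {51, 33, 24, 19, 15}
see next → 51; now {33, 24, 19, 15}
see next → 33; now {24, 19, 15}
insert 50 → {50, 24, 19, 15}
see next → 50; now {24, 19, 15}
insert 36 → {36, 24, 19, 15}
see next → 36; now {24, 19, 15}
insert 25 → {25, 24, 19, 15}
insert 32 → {32, 25, 24, 19, 15}
insert 44 → {44, 32, 25, 24, 19, 15}
see next → 44; now {32, 25, 24, 19, 15}
see next → 32; now {25, 24, 19, 15}
see next → 25; now {24, 19, 15}
insert 34 → {34, 24, 19, 15}
insert 42 → {42, 34, 24, 19, 15}
see next → 42; now {34, 24, 19, 15}
insert 22 → {34, 24, 22, 19, 15}
insert 31 → {34, 31, 24, 22, 19, 15}
see next → 34; now {31, 24, 22, 19, 15}
see next → 31; now {24, 22, 19, 15}
insert 10 → {24, 22, 19, 15, 10}
see next → 24; now {22, 19, 15, 10}
insert 37 → {37, 22, 19, 15, 10}
insert 29 → {37, 29, 22, 19, 15, 10}
insert 40 → {40, 37, 29, 22, 19, 15, 10}
insert 47 → {47, 40, 37, 29, 22, 19, 15, 10}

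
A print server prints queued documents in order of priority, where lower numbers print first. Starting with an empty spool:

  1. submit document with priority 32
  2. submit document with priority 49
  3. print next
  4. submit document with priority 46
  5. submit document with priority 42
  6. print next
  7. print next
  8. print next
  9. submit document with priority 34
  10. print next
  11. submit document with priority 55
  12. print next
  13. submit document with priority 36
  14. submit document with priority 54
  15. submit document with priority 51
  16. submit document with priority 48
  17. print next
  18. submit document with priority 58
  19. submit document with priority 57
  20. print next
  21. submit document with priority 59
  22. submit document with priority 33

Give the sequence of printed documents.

insert 32 → {32}
insert 49 → {32, 49}
print next → 32; now {49}
insert 46 → {46, 49}
insert 42 → {42, 46, 49}
print next → 42; now {46, 49}
print next → 46; now {49}
print next → 49; now {}
insert 34 → {34}
print next → 34; now {}
insert 55 → {55}
print next → 55; now {}
insert 36 → {36}
insert 54 → {36, 54}
insert 51 → {36, 51, 54}
insert 48 → {36, 48, 51, 54}
print next → 36; now {48, 51, 54}
insert 58 → {48, 51, 54, 58}
insert 57 → {48, 51, 54, 57, 58}
print next → 48; now {51, 54, 57, 58}
insert 59 → {51, 54, 57, 58, 59}
insert 33 → {33, 51, 54, 57, 58, 59}

[32, 42, 46, 49, 34, 55, 36, 48]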